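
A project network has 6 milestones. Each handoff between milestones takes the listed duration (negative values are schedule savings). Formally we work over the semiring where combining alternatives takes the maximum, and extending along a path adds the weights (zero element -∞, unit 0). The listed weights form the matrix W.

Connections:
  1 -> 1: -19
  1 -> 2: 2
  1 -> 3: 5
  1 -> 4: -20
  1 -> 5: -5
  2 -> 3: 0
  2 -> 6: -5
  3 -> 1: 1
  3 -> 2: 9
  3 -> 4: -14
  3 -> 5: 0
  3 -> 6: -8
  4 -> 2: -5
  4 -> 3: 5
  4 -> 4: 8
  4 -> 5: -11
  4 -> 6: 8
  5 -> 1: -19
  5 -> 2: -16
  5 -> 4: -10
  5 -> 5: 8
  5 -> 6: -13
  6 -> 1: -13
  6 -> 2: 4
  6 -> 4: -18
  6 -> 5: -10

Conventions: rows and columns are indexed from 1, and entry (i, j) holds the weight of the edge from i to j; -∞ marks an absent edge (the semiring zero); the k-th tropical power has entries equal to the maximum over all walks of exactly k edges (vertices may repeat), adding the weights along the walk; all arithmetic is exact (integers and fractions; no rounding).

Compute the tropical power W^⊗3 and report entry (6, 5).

W^⊗2:
  [6, 14, 2, -9, 5, -3]
  [1, 9, -∞, -14, 0, -8]
  [-18, 3, 9, -6, 8, 4]
  [6, 14, 13, 16, 5, 16]
  [-11, -8, -5, -2, 16, -2]
  [-29, -11, 4, -10, -2, -1]
W^⊗3:
  [3, 11, 14, -1, 13, 9]
  [-18, 3, 9, -6, 8, 4]
  [10, 18, 3, 2, 16, 2]
  [14, 22, 21, 24, 13, 24]
  [-3, 4, 3, 6, 24, 6]
  [5, 13, -5, -2, 6, -2]
Key observation: the optimum is the walk 6->5->5->5, with weight (-10) + 8 + 8 = 6.
Optimal value attained by: walk 6->5->5->5.
Answer: (W^⊗3)[6][5] = 6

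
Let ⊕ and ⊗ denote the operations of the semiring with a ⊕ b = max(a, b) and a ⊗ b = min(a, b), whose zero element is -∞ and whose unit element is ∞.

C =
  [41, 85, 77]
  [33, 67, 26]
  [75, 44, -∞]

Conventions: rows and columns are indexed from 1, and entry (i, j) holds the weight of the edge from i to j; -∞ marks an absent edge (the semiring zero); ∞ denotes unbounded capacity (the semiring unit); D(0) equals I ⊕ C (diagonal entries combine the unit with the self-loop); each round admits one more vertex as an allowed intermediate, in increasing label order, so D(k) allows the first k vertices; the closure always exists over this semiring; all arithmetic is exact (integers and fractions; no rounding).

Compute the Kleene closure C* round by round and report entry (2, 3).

D(0):
  [∞, 85, 77]
  [33, ∞, 26]
  [75, 44, ∞]
D(1):
  [∞, 85, 77]
  [33, ∞, 33]
  [75, 75, ∞]
D(2):
  [∞, 85, 77]
  [33, ∞, 33]
  [75, 75, ∞]
D(3):
  [∞, 85, 77]
  [33, ∞, 33]
  [75, 75, ∞]
Answer: C*[2][3] = 33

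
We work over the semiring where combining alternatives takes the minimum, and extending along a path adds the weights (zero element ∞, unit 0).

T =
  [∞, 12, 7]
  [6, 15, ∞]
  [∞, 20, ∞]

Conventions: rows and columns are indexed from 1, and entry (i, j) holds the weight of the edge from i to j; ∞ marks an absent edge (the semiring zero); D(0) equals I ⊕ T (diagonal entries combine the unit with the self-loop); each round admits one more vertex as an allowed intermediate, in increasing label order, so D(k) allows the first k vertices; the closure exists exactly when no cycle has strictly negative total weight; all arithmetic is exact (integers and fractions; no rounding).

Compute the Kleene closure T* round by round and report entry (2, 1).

D(0):
  [0, 12, 7]
  [6, 0, ∞]
  [∞, 20, 0]
D(1):
  [0, 12, 7]
  [6, 0, 13]
  [∞, 20, 0]
D(2):
  [0, 12, 7]
  [6, 0, 13]
  [26, 20, 0]
D(3):
  [0, 12, 7]
  [6, 0, 13]
  [26, 20, 0]
Answer: T*[2][1] = 6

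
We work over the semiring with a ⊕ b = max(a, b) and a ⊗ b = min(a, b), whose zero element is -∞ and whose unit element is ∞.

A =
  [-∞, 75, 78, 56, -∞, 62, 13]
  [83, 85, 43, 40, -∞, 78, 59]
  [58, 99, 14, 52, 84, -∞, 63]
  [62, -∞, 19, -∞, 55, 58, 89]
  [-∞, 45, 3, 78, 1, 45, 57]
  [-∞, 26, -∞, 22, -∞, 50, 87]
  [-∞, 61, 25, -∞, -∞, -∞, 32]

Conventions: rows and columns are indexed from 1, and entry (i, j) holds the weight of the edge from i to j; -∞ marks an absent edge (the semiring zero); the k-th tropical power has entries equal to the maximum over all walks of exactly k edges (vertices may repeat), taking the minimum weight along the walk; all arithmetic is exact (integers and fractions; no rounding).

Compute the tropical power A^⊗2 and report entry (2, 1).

A^⊗2:
  [75, 78, 43, 52, 78, 75, 63]
  [83, 85, 78, 56, 43, 78, 78]
  [83, 85, 58, 78, 52, 78, 59]
  [19, 62, 62, 56, 19, 62, 58]
  [62, 57, 43, 40, 55, 58, 78]
  [26, 61, 26, 26, 22, 50, 50]
  [61, 61, 43, 40, 25, 61, 59]
Key observation: the optimum is the walk 2->2->1, with weight 85 min 83 = 83.
Optimal value attained by: walk 2->2->1.
Answer: (A^⊗2)[2][1] = 83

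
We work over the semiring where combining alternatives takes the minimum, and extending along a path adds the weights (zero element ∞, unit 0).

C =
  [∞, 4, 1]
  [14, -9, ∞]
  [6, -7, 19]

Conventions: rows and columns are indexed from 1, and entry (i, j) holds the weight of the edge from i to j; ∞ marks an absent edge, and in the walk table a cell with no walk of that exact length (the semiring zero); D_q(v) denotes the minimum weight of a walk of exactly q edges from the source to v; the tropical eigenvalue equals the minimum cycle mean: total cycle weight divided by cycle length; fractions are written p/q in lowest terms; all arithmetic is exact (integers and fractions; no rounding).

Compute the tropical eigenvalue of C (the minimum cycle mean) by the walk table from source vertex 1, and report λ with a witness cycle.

q=0: [0, ∞, ∞]
q=1: [∞, 4, 1]
q=2: [7, -6, 20]
q=3: [8, -15, 8]
Optimal cycle mean attained by: cycle 2->2, total (-9), length 1.
Answer: λ = -9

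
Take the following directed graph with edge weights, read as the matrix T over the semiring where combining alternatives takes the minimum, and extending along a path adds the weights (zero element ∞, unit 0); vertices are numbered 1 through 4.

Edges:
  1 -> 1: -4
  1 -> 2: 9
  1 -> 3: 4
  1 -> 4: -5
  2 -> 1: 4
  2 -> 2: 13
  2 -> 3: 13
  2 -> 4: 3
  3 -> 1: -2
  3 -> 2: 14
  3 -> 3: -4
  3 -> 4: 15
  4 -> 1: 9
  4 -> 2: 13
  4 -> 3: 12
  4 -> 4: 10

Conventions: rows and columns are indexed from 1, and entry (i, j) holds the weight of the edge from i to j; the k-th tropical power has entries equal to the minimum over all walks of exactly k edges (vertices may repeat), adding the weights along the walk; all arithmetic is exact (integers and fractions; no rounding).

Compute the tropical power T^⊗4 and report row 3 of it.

T^⊗2:
  [-8, 5, 0, -9]
  [0, 13, 8, -1]
  [-6, 7, -8, -7]
  [5, 18, 8, 4]
T^⊗3:
  [-12, 1, -4, -13]
  [-4, 9, 4, -5]
  [-10, 3, -12, -11]
  [1, 14, 4, 0]
T^⊗4:
  [-16, -3, -8, -17]
  [-8, 5, 0, -9]
  [-14, -1, -16, -15]
  [-3, 10, 0, -4]
Answer: row 3 of T^⊗4 = [-14, -1, -16, -15]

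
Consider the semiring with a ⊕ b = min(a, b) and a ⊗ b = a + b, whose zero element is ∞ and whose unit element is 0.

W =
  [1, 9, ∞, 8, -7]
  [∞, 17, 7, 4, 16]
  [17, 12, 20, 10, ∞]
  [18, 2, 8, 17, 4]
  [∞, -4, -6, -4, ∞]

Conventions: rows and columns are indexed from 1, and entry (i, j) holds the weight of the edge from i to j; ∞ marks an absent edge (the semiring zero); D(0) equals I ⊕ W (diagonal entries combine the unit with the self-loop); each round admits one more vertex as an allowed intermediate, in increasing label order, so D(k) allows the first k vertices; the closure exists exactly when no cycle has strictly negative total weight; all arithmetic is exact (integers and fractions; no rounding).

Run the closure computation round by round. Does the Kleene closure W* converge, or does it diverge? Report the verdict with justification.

D(0):
  [0, 9, ∞, 8, -7]
  [∞, 0, 7, 4, 16]
  [17, 12, 0, 10, ∞]
  [18, 2, 8, 0, 4]
  [∞, -4, -6, -4, 0]
D(1):
  [0, 9, ∞, 8, -7]
  [∞, 0, 7, 4, 16]
  [17, 12, 0, 10, 10]
  [18, 2, 8, 0, 4]
  [∞, -4, -6, -4, 0]
D(2):
  [0, 9, 16, 8, -7]
  [∞, 0, 7, 4, 16]
  [17, 12, 0, 10, 10]
  [18, 2, 8, 0, 4]
  [∞, -4, -6, -4, 0]
D(3):
  [0, 9, 16, 8, -7]
  [24, 0, 7, 4, 16]
  [17, 12, 0, 10, 10]
  [18, 2, 8, 0, 4]
  [11, -4, -6, -4, 0]
D(4):
  [0, 9, 16, 8, -7]
  [22, 0, 7, 4, 8]
  [17, 12, 0, 10, 10]
  [18, 2, 8, 0, 4]
  [11, -4, -6, -4, 0]
D(5):
  [0, -11, -13, -11, -7]
  [19, 0, 2, 4, 8]
  [17, 6, 0, 6, 10]
  [15, 0, -2, 0, 4]
  [11, -4, -6, -4, 0]
Key observation: every diagonal entry stays at the unit through all rounds, so no improving cycle exists.
Answer: CONVERGES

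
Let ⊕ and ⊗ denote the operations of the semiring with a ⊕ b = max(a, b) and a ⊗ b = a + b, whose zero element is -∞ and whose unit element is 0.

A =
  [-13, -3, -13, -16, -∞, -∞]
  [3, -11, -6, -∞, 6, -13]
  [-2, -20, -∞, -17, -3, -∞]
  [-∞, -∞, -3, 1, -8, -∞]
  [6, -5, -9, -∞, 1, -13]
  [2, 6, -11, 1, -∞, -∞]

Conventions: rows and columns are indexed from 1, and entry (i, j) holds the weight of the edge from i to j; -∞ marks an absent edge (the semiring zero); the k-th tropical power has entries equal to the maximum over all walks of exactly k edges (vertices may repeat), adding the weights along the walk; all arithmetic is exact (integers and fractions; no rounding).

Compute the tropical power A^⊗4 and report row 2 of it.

A^⊗2:
  [0, -14, -9, -15, 3, -16]
  [12, 1, -3, -12, 7, -7]
  [3, -5, -12, -16, -2, -16]
  [-2, -13, -2, 2, -6, -21]
  [7, 3, -7, -10, 2, -12]
  [9, -1, 0, 2, 12, -7]
A^⊗3:
  [9, -2, -6, -14, 4, -10]
  [13, 9, -1, -4, 8, -6]
  [4, 0, -10, -13, 1, -15]
  [0, -5, -1, 3, -5, -19]
  [8, 4, -3, -9, 9, -10]
  [18, 7, 3, 3, 13, -1]
A^⊗4:
  [10, 6, -4, -7, 5, -9]
  [14, 10, 3, -3, 15, -4]
  [7, 1, -6, -12, 6, -12]
  [1, -3, 0, 4, 1, -18]
  [15, 5, 0, -8, 10, -4]
  [19, 15, 5, 4, 14, 0]
Answer: row 2 of A^⊗4 = [14, 10, 3, -3, 15, -4]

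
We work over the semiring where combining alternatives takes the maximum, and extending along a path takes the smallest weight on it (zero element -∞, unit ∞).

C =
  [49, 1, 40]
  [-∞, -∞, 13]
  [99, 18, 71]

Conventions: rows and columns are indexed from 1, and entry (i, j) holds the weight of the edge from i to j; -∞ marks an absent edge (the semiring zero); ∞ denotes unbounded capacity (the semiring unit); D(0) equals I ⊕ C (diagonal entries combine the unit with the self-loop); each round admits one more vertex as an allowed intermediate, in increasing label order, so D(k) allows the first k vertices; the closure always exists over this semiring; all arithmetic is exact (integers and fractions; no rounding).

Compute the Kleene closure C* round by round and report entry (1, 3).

D(0):
  [∞, 1, 40]
  [-∞, ∞, 13]
  [99, 18, ∞]
D(1):
  [∞, 1, 40]
  [-∞, ∞, 13]
  [99, 18, ∞]
D(2):
  [∞, 1, 40]
  [-∞, ∞, 13]
  [99, 18, ∞]
D(3):
  [∞, 18, 40]
  [13, ∞, 13]
  [99, 18, ∞]
Answer: C*[1][3] = 40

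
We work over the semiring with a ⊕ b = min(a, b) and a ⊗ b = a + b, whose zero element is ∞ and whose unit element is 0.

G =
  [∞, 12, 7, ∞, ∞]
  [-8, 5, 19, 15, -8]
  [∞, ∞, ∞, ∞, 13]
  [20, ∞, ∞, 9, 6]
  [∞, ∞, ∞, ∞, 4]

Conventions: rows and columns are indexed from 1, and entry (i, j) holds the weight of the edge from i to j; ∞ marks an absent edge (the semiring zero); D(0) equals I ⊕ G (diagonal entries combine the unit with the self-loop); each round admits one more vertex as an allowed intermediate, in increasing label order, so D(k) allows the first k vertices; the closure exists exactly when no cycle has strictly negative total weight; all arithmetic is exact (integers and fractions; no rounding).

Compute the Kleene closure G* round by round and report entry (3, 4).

D(0):
  [0, 12, 7, ∞, ∞]
  [-8, 0, 19, 15, -8]
  [∞, ∞, 0, ∞, 13]
  [20, ∞, ∞, 0, 6]
  [∞, ∞, ∞, ∞, 0]
D(1):
  [0, 12, 7, ∞, ∞]
  [-8, 0, -1, 15, -8]
  [∞, ∞, 0, ∞, 13]
  [20, 32, 27, 0, 6]
  [∞, ∞, ∞, ∞, 0]
D(2):
  [0, 12, 7, 27, 4]
  [-8, 0, -1, 15, -8]
  [∞, ∞, 0, ∞, 13]
  [20, 32, 27, 0, 6]
  [∞, ∞, ∞, ∞, 0]
D(3):
  [0, 12, 7, 27, 4]
  [-8, 0, -1, 15, -8]
  [∞, ∞, 0, ∞, 13]
  [20, 32, 27, 0, 6]
  [∞, ∞, ∞, ∞, 0]
D(4):
  [0, 12, 7, 27, 4]
  [-8, 0, -1, 15, -8]
  [∞, ∞, 0, ∞, 13]
  [20, 32, 27, 0, 6]
  [∞, ∞, ∞, ∞, 0]
D(5):
  [0, 12, 7, 27, 4]
  [-8, 0, -1, 15, -8]
  [∞, ∞, 0, ∞, 13]
  [20, 32, 27, 0, 6]
  [∞, ∞, ∞, ∞, 0]
Answer: G*[3][4] = ∞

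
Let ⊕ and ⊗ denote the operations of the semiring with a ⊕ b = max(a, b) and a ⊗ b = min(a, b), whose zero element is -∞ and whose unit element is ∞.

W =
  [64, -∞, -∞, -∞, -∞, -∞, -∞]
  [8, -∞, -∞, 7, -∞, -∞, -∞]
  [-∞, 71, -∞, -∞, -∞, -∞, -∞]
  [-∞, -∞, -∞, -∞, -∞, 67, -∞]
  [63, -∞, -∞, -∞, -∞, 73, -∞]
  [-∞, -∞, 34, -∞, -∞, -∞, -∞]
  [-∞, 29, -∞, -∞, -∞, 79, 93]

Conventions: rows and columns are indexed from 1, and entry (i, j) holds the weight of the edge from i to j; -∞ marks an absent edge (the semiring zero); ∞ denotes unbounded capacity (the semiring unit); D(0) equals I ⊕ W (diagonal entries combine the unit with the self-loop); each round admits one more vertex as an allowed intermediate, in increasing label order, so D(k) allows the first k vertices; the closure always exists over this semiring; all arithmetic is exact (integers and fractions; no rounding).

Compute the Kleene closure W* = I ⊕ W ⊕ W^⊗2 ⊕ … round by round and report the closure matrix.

D(0):
  [∞, -∞, -∞, -∞, -∞, -∞, -∞]
  [8, ∞, -∞, 7, -∞, -∞, -∞]
  [-∞, 71, ∞, -∞, -∞, -∞, -∞]
  [-∞, -∞, -∞, ∞, -∞, 67, -∞]
  [63, -∞, -∞, -∞, ∞, 73, -∞]
  [-∞, -∞, 34, -∞, -∞, ∞, -∞]
  [-∞, 29, -∞, -∞, -∞, 79, ∞]
D(1):
  [∞, -∞, -∞, -∞, -∞, -∞, -∞]
  [8, ∞, -∞, 7, -∞, -∞, -∞]
  [-∞, 71, ∞, -∞, -∞, -∞, -∞]
  [-∞, -∞, -∞, ∞, -∞, 67, -∞]
  [63, -∞, -∞, -∞, ∞, 73, -∞]
  [-∞, -∞, 34, -∞, -∞, ∞, -∞]
  [-∞, 29, -∞, -∞, -∞, 79, ∞]
D(2):
  [∞, -∞, -∞, -∞, -∞, -∞, -∞]
  [8, ∞, -∞, 7, -∞, -∞, -∞]
  [8, 71, ∞, 7, -∞, -∞, -∞]
  [-∞, -∞, -∞, ∞, -∞, 67, -∞]
  [63, -∞, -∞, -∞, ∞, 73, -∞]
  [-∞, -∞, 34, -∞, -∞, ∞, -∞]
  [8, 29, -∞, 7, -∞, 79, ∞]
D(3):
  [∞, -∞, -∞, -∞, -∞, -∞, -∞]
  [8, ∞, -∞, 7, -∞, -∞, -∞]
  [8, 71, ∞, 7, -∞, -∞, -∞]
  [-∞, -∞, -∞, ∞, -∞, 67, -∞]
  [63, -∞, -∞, -∞, ∞, 73, -∞]
  [8, 34, 34, 7, -∞, ∞, -∞]
  [8, 29, -∞, 7, -∞, 79, ∞]
D(4):
  [∞, -∞, -∞, -∞, -∞, -∞, -∞]
  [8, ∞, -∞, 7, -∞, 7, -∞]
  [8, 71, ∞, 7, -∞, 7, -∞]
  [-∞, -∞, -∞, ∞, -∞, 67, -∞]
  [63, -∞, -∞, -∞, ∞, 73, -∞]
  [8, 34, 34, 7, -∞, ∞, -∞]
  [8, 29, -∞, 7, -∞, 79, ∞]
D(5):
  [∞, -∞, -∞, -∞, -∞, -∞, -∞]
  [8, ∞, -∞, 7, -∞, 7, -∞]
  [8, 71, ∞, 7, -∞, 7, -∞]
  [-∞, -∞, -∞, ∞, -∞, 67, -∞]
  [63, -∞, -∞, -∞, ∞, 73, -∞]
  [8, 34, 34, 7, -∞, ∞, -∞]
  [8, 29, -∞, 7, -∞, 79, ∞]
D(6):
  [∞, -∞, -∞, -∞, -∞, -∞, -∞]
  [8, ∞, 7, 7, -∞, 7, -∞]
  [8, 71, ∞, 7, -∞, 7, -∞]
  [8, 34, 34, ∞, -∞, 67, -∞]
  [63, 34, 34, 7, ∞, 73, -∞]
  [8, 34, 34, 7, -∞, ∞, -∞]
  [8, 34, 34, 7, -∞, 79, ∞]
D(7):
  [∞, -∞, -∞, -∞, -∞, -∞, -∞]
  [8, ∞, 7, 7, -∞, 7, -∞]
  [8, 71, ∞, 7, -∞, 7, -∞]
  [8, 34, 34, ∞, -∞, 67, -∞]
  [63, 34, 34, 7, ∞, 73, -∞]
  [8, 34, 34, 7, -∞, ∞, -∞]
  [8, 34, 34, 7, -∞, 79, ∞]
Answer: W* = [[∞, -∞, -∞, -∞, -∞, -∞, -∞], [8, ∞, 7, 7, -∞, 7, -∞], [8, 71, ∞, 7, -∞, 7, -∞], [8, 34, 34, ∞, -∞, 67, -∞], [63, 34, 34, 7, ∞, 73, -∞], [8, 34, 34, 7, -∞, ∞, -∞], [8, 34, 34, 7, -∞, 79, ∞]]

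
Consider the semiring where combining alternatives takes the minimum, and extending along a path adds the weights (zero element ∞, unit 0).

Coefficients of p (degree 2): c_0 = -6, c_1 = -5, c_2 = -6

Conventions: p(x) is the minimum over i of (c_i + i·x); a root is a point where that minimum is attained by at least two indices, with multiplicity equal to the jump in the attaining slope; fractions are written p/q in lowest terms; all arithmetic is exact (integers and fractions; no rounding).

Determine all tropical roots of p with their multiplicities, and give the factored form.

hull edge (i=0, c=-6) to (i=2, c=-6): slope 0, span 2
Factored form: p(x) = -6 ⊗ (x ⊕ 0) ⊗ (x ⊕ 0)
Answer: roots = 0 (mult 2)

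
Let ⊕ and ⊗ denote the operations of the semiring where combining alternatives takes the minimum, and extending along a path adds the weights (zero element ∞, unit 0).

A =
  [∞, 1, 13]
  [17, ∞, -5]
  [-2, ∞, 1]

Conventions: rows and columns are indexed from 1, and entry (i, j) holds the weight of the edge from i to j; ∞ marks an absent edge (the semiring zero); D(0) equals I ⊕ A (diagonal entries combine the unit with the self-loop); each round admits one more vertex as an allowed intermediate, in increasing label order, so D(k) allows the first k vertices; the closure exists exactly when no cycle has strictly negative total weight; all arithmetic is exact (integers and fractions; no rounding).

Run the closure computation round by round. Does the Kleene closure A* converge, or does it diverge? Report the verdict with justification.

D(0):
  [0, 1, 13]
  [17, 0, -5]
  [-2, ∞, 0]
D(1):
  [0, 1, 13]
  [17, 0, -5]
  [-2, -1, 0]
Detection: at round 2, diagonal entry (3, 3) turns strictly negative.
Key observation: the cycle 3->1->2->3 has total weight (-2) + 1 + (-5), which is strictly negative.
Answer: DIVERGES — negative cycle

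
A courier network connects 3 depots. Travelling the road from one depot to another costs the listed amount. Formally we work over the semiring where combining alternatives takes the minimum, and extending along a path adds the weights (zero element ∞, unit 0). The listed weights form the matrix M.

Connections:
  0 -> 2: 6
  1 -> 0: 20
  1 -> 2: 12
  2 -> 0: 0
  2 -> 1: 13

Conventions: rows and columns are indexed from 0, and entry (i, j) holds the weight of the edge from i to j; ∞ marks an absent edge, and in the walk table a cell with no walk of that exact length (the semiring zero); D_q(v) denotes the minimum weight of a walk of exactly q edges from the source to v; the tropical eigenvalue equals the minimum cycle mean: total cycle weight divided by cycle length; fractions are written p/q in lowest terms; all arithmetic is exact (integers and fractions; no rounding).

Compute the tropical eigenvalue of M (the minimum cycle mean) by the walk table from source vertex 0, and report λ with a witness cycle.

q=0: [0, ∞, ∞]
q=1: [∞, ∞, 6]
q=2: [6, 19, ∞]
q=3: [39, ∞, 12]
Optimal cycle mean attained by: cycle 0->2->0, total 6 + 0, length 2.
Answer: λ = 3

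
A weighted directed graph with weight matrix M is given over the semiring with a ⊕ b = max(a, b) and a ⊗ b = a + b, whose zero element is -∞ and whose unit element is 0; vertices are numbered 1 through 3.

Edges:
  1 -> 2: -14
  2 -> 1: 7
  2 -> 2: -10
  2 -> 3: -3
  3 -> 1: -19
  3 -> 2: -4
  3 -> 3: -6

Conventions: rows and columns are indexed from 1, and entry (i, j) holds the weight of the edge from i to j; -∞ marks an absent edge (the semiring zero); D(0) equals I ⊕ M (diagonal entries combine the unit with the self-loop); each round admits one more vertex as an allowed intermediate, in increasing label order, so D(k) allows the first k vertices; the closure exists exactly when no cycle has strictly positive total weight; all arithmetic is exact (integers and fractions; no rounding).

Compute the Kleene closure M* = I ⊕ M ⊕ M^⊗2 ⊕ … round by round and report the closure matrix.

D(0):
  [0, -14, -∞]
  [7, 0, -3]
  [-19, -4, 0]
D(1):
  [0, -14, -∞]
  [7, 0, -3]
  [-19, -4, 0]
D(2):
  [0, -14, -17]
  [7, 0, -3]
  [3, -4, 0]
D(3):
  [0, -14, -17]
  [7, 0, -3]
  [3, -4, 0]
Answer: M* = [[0, -14, -17], [7, 0, -3], [3, -4, 0]]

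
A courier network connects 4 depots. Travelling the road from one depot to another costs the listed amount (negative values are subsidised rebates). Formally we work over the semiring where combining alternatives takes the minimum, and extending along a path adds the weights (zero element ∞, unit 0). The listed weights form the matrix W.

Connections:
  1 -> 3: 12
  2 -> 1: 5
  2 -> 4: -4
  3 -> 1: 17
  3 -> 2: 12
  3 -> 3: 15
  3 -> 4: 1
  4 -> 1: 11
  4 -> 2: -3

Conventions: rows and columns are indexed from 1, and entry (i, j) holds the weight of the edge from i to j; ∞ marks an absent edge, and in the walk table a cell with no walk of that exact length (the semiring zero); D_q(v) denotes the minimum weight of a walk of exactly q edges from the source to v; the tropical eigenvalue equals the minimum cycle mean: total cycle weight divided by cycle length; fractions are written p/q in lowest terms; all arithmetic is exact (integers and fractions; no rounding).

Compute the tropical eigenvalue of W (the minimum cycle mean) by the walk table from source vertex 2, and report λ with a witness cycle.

q=0: [∞, 0, ∞, ∞]
q=1: [5, ∞, ∞, -4]
q=2: [7, -7, 17, ∞]
q=3: [-2, 29, 19, -11]
q=4: [0, -14, 10, 20]
Optimal cycle mean attained by: cycle 2->4->2, total (-4) + (-3), length 2.
Answer: λ = -7/2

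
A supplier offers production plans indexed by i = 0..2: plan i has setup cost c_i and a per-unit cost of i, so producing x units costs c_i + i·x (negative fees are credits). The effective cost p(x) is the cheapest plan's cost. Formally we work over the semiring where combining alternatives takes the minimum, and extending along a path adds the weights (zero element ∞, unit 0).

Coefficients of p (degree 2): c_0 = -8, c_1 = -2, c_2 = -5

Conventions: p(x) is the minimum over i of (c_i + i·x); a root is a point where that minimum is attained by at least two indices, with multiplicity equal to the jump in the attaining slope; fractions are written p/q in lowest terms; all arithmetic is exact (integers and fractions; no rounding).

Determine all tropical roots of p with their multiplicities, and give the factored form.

hull edge (i=0, c=-8) to (i=2, c=-5): slope 3/2, span 2
Factored form: p(x) = -5 ⊗ (x ⊕ (-3/2)) ⊗ (x ⊕ (-3/2))
Answer: roots = -3/2 (mult 2)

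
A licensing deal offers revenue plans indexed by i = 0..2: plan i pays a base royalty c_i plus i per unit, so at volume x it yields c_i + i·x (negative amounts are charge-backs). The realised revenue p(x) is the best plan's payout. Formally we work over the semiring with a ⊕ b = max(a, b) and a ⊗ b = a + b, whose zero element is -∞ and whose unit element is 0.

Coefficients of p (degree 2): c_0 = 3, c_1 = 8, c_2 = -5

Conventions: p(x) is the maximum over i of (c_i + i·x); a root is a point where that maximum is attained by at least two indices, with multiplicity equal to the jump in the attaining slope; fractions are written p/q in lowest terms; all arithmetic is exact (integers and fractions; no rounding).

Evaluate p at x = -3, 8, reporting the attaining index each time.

p(-3) = max(3+0·(-3)=3, 8+1·(-3)=5, -5+2·(-3)=-11) = 5 (attained by i=1)
p(8) = max(3+0·8=3, 8+1·8=16, -5+2·8=11) = 16 (attained by i=1)
Answer: p(-3) = 5; p(8) = 16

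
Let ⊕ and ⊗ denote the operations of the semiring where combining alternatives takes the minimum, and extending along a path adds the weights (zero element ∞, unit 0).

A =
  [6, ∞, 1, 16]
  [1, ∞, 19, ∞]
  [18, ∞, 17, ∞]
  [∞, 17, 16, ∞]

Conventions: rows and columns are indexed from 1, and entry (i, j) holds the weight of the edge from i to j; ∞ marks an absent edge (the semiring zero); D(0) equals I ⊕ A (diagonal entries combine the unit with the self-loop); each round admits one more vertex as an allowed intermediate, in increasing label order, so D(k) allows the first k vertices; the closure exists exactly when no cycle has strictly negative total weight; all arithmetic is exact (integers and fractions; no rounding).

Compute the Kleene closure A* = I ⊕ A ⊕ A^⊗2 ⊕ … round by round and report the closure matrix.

D(0):
  [0, ∞, 1, 16]
  [1, 0, 19, ∞]
  [18, ∞, 0, ∞]
  [∞, 17, 16, 0]
D(1):
  [0, ∞, 1, 16]
  [1, 0, 2, 17]
  [18, ∞, 0, 34]
  [∞, 17, 16, 0]
D(2):
  [0, ∞, 1, 16]
  [1, 0, 2, 17]
  [18, ∞, 0, 34]
  [18, 17, 16, 0]
D(3):
  [0, ∞, 1, 16]
  [1, 0, 2, 17]
  [18, ∞, 0, 34]
  [18, 17, 16, 0]
D(4):
  [0, 33, 1, 16]
  [1, 0, 2, 17]
  [18, 51, 0, 34]
  [18, 17, 16, 0]
Answer: A* = [[0, 33, 1, 16], [1, 0, 2, 17], [18, 51, 0, 34], [18, 17, 16, 0]]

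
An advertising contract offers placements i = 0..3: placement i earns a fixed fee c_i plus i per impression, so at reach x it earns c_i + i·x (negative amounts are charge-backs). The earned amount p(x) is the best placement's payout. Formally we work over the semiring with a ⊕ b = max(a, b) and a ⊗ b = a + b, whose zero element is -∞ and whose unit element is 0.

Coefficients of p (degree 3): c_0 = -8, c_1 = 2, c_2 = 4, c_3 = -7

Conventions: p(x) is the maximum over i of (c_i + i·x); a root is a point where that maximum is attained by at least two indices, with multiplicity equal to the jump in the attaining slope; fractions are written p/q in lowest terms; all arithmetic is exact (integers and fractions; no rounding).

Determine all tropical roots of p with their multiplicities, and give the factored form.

hull edge (i=0, c=-8) to (i=1, c=2): slope 10, span 1
hull edge (i=1, c=2) to (i=2, c=4): slope 2, span 1
hull edge (i=2, c=4) to (i=3, c=-7): slope -11, span 1
Factored form: p(x) = -7 ⊗ (x ⊕ (-10)) ⊗ (x ⊕ (-2)) ⊗ (x ⊕ 11)
Answer: roots = -10 (mult 1), -2 (mult 1), 11 (mult 1)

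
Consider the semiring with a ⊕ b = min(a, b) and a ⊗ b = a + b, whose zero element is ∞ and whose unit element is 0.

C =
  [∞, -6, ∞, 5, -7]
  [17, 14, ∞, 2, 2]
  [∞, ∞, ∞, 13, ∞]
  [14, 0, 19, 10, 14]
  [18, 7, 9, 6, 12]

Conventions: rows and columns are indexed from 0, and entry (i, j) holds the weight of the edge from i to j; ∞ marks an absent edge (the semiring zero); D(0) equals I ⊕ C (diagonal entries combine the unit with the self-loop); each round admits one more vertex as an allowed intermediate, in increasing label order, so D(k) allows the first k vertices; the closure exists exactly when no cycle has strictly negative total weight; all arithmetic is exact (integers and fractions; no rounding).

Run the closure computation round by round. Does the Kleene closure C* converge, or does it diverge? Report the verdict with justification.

D(0):
  [0, -6, ∞, 5, -7]
  [17, 0, ∞, 2, 2]
  [∞, ∞, 0, 13, ∞]
  [14, 0, 19, 0, 14]
  [18, 7, 9, 6, 0]
D(1):
  [0, -6, ∞, 5, -7]
  [17, 0, ∞, 2, 2]
  [∞, ∞, 0, 13, ∞]
  [14, 0, 19, 0, 7]
  [18, 7, 9, 6, 0]
D(2):
  [0, -6, ∞, -4, -7]
  [17, 0, ∞, 2, 2]
  [∞, ∞, 0, 13, ∞]
  [14, 0, 19, 0, 2]
  [18, 7, 9, 6, 0]
D(3):
  [0, -6, ∞, -4, -7]
  [17, 0, ∞, 2, 2]
  [∞, ∞, 0, 13, ∞]
  [14, 0, 19, 0, 2]
  [18, 7, 9, 6, 0]
D(4):
  [0, -6, 15, -4, -7]
  [16, 0, 21, 2, 2]
  [27, 13, 0, 13, 15]
  [14, 0, 19, 0, 2]
  [18, 6, 9, 6, 0]
D(5):
  [0, -6, 2, -4, -7]
  [16, 0, 11, 2, 2]
  [27, 13, 0, 13, 15]
  [14, 0, 11, 0, 2]
  [18, 6, 9, 6, 0]
Key observation: every diagonal entry stays at the unit through all rounds, so no improving cycle exists.
Answer: CONVERGES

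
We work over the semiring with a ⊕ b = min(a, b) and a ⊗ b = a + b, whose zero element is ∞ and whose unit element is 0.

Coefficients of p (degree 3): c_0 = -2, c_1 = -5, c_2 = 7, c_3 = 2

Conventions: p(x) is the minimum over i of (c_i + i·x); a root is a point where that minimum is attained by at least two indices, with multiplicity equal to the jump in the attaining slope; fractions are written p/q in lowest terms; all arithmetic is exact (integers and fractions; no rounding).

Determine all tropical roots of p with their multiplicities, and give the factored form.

hull edge (i=0, c=-2) to (i=1, c=-5): slope -3, span 1
hull edge (i=1, c=-5) to (i=3, c=2): slope 7/2, span 2
Factored form: p(x) = 2 ⊗ (x ⊕ (-7/2)) ⊗ (x ⊕ (-7/2)) ⊗ (x ⊕ 3)
Answer: roots = -7/2 (mult 2), 3 (mult 1)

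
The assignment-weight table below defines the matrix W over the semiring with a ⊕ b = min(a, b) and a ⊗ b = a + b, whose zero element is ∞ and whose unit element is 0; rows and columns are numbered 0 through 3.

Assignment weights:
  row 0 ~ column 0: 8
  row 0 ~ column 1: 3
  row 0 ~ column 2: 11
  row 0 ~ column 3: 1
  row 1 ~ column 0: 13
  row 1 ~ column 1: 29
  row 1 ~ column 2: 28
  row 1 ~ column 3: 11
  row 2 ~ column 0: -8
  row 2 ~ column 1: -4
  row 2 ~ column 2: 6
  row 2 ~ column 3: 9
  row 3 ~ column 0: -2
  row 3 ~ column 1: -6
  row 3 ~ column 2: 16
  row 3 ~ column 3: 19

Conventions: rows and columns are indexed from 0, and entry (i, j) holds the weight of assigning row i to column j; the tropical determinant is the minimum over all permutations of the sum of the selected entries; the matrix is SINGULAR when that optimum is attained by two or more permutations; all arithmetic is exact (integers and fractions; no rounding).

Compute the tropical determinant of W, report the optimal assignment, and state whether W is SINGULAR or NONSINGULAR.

σ = (0, 1, 2, 3): 8 + 29 + 6 + 19 = 62
σ = (0, 1, 3, 2): 8 + 29 + 9 + 16 = 62
σ = (0, 2, 1, 3): 8 + 28 + (-4) + 19 = 51
σ = (0, 2, 3, 1): 8 + 28 + 9 + (-6) = 39
σ = (0, 3, 1, 2): 8 + 11 + (-4) + 16 = 31
σ = (0, 3, 2, 1): 8 + 11 + 6 + (-6) = 19
σ = (1, 0, 2, 3): 3 + 13 + 6 + 19 = 41
σ = (1, 0, 3, 2): 3 + 13 + 9 + 16 = 41
σ = (1, 2, 0, 3): 3 + 28 + (-8) + 19 = 42
σ = (1, 2, 3, 0): 3 + 28 + 9 + (-2) = 38
σ = (1, 3, 0, 2): 3 + 11 + (-8) + 16 = 22
σ = (1, 3, 2, 0): 3 + 11 + 6 + (-2) = 18
σ = (2, 0, 1, 3): 11 + 13 + (-4) + 19 = 39
σ = (2, 0, 3, 1): 11 + 13 + 9 + (-6) = 27
σ = (2, 1, 0, 3): 11 + 29 + (-8) + 19 = 51
σ = (2, 1, 3, 0): 11 + 29 + 9 + (-2) = 47
σ = (2, 3, 0, 1): 11 + 11 + (-8) + (-6) = 8
σ = (2, 3, 1, 0): 11 + 11 + (-4) + (-2) = 16
σ = (3, 0, 1, 2): 1 + 13 + (-4) + 16 = 26
σ = (3, 0, 2, 1): 1 + 13 + 6 + (-6) = 14
σ = (3, 1, 0, 2): 1 + 29 + (-8) + 16 = 38
σ = (3, 1, 2, 0): 1 + 29 + 6 + (-2) = 34
σ = (3, 2, 0, 1): 1 + 28 + (-8) + (-6) = 15
σ = (3, 2, 1, 0): 1 + 28 + (-4) + (-2) = 23
Optimal value attained by: σ = (2, 3, 0, 1).
Answer: det⊕(W) = 8; verdict: NONSINGULAR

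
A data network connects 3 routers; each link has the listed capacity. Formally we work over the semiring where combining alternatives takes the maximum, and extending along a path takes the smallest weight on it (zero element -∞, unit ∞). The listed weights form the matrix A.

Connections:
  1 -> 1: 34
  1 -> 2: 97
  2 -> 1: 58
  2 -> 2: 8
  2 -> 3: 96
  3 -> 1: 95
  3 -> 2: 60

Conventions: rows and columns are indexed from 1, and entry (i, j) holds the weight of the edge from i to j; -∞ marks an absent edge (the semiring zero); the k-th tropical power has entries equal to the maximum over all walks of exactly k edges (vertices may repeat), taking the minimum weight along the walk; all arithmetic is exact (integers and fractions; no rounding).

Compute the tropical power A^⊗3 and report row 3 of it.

A^⊗2:
  [58, 34, 96]
  [95, 60, 8]
  [58, 95, 60]
A^⊗3:
  [95, 60, 34]
  [58, 95, 60]
  [60, 60, 95]
Answer: row 3 of A^⊗3 = [60, 60, 95]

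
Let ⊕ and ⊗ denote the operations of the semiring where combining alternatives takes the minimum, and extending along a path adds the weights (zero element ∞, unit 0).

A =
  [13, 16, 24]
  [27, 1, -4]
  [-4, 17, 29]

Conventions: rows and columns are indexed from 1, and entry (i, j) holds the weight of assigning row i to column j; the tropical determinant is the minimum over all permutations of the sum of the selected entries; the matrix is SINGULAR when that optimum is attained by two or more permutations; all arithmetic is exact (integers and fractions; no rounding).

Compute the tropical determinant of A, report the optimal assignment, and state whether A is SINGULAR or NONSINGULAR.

σ = (1, 2, 3): 13 + 1 + 29 = 43
σ = (1, 3, 2): 13 + (-4) + 17 = 26
σ = (2, 1, 3): 16 + 27 + 29 = 72
σ = (2, 3, 1): 16 + (-4) + (-4) = 8
σ = (3, 1, 2): 24 + 27 + 17 = 68
σ = (3, 2, 1): 24 + 1 + (-4) = 21
Optimal value attained by: σ = (2, 3, 1).
Answer: det⊕(A) = 8; verdict: NONSINGULAR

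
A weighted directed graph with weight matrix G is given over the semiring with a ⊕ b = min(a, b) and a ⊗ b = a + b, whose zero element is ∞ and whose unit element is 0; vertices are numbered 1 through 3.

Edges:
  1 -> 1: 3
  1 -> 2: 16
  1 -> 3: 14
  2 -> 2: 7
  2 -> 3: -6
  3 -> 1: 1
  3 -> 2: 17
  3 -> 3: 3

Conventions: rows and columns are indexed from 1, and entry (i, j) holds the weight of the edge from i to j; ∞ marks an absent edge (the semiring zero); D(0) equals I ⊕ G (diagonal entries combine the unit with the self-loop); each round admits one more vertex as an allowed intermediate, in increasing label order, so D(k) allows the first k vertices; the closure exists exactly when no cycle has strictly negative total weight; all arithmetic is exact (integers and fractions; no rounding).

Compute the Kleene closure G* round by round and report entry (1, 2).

D(0):
  [0, 16, 14]
  [∞, 0, -6]
  [1, 17, 0]
D(1):
  [0, 16, 14]
  [∞, 0, -6]
  [1, 17, 0]
D(2):
  [0, 16, 10]
  [∞, 0, -6]
  [1, 17, 0]
D(3):
  [0, 16, 10]
  [-5, 0, -6]
  [1, 17, 0]
Answer: G*[1][2] = 16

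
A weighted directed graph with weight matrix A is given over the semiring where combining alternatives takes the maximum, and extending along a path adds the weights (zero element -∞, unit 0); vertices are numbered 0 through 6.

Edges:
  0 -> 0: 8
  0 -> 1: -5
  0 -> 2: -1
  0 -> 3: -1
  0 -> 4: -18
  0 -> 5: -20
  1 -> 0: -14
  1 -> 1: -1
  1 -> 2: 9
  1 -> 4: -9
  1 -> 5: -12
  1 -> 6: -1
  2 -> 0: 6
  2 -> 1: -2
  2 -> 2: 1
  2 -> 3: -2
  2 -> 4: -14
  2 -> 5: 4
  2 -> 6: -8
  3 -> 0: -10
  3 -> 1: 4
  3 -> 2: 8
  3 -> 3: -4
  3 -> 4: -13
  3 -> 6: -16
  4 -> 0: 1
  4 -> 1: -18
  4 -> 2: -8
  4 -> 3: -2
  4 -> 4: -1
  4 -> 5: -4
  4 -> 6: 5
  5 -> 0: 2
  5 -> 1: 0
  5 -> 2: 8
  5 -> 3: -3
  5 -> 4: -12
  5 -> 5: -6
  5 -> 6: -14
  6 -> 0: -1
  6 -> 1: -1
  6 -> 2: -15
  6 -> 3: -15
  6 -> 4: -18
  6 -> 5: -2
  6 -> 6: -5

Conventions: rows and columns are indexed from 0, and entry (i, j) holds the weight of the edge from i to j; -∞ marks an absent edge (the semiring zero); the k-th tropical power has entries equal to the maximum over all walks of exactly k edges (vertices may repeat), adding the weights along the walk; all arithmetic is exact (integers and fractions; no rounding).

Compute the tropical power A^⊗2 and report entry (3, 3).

A^⊗2:
  [16, 3, 7, 7, -10, 3, -6]
  [15, 7, 10, 7, -5, 13, 1]
  [14, 4, 12, 5, -8, 5, -3]
  [14, 6, 13, 6, -5, 12, 3]
  [9, 4, 6, 0, -2, 3, 4]
  [14, 6, 9, 6, -6, 12, 0]
  [7, -2, 8, -2, -10, -7, -2]
Key observation: the optimum is the walk 3->2->3, with weight 8 + (-2) = 6.
Optimal value attained by: walk 3->2->3.
Answer: (A^⊗2)[3][3] = 6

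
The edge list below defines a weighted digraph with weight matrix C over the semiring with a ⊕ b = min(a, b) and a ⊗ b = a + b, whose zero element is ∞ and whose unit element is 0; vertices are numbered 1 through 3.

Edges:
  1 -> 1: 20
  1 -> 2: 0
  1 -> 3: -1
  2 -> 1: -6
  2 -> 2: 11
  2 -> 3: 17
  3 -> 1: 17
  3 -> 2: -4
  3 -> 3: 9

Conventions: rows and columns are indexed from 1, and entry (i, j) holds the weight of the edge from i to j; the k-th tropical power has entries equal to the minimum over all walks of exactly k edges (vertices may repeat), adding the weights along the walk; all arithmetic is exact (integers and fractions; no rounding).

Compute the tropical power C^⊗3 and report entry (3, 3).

C^⊗2:
  [-6, -5, 8]
  [5, -6, -7]
  [-10, 5, 13]
C^⊗3:
  [-11, -6, -7]
  [-12, -11, 2]
  [-1, -10, -11]
Key observation: the optimum is the walk 3->2->1->3, with weight (-4) + (-6) + (-1) = -11.
Optimal value attained by: walk 3->2->1->3.
Answer: (C^⊗3)[3][3] = -11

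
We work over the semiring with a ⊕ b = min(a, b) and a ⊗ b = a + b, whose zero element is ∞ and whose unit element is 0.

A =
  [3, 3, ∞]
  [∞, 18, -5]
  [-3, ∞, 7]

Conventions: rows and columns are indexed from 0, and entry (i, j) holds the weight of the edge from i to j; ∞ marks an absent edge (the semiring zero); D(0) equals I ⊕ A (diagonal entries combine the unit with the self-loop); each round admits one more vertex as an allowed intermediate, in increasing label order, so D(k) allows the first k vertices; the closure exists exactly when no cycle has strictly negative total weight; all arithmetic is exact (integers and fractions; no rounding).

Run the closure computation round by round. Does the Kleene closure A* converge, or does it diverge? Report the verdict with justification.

D(0):
  [0, 3, ∞]
  [∞, 0, -5]
  [-3, ∞, 0]
D(1):
  [0, 3, ∞]
  [∞, 0, -5]
  [-3, 0, 0]
Detection: at round 2, diagonal entry (2, 2) turns strictly negative.
Key observation: the cycle 2->0->1->2 has total weight (-3) + 3 + (-5), which is strictly negative.
Answer: DIVERGES — negative cycle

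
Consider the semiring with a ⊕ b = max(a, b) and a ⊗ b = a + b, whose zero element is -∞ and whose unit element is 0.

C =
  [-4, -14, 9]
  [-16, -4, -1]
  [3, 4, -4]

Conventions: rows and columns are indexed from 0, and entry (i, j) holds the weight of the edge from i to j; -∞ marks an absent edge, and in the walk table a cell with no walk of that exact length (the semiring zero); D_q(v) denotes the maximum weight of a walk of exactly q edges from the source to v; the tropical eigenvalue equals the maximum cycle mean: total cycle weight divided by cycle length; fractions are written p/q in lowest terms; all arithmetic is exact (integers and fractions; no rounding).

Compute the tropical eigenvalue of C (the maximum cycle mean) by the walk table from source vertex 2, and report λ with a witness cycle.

q=0: [-∞, -∞, 0]
q=1: [3, 4, -4]
q=2: [-1, 0, 12]
q=3: [15, 16, 8]
Optimal cycle mean attained by: cycle 0->2->0, total 9 + 3, length 2.
Answer: λ = 6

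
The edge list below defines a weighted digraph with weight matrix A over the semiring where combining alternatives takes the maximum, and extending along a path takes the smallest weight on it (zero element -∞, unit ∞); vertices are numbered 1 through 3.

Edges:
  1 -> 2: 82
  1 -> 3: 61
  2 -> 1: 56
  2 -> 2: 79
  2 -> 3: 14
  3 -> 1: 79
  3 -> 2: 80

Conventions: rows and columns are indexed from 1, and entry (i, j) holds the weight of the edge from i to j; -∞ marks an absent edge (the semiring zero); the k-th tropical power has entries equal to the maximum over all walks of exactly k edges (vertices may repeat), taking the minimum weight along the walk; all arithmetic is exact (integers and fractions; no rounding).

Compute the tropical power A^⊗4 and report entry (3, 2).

A^⊗2:
  [61, 79, 14]
  [56, 79, 56]
  [56, 79, 61]
A^⊗3:
  [56, 79, 61]
  [56, 79, 56]
  [61, 79, 56]
A^⊗4:
  [61, 79, 56]
  [56, 79, 56]
  [56, 79, 61]
Key observation: the optimum is the walk 3->1->2->2->2, with weight 79 min 82 min 79 min 79 = 79.
Optimal value attained by: walk 3->1->2->2->2.
Answer: (A^⊗4)[3][2] = 79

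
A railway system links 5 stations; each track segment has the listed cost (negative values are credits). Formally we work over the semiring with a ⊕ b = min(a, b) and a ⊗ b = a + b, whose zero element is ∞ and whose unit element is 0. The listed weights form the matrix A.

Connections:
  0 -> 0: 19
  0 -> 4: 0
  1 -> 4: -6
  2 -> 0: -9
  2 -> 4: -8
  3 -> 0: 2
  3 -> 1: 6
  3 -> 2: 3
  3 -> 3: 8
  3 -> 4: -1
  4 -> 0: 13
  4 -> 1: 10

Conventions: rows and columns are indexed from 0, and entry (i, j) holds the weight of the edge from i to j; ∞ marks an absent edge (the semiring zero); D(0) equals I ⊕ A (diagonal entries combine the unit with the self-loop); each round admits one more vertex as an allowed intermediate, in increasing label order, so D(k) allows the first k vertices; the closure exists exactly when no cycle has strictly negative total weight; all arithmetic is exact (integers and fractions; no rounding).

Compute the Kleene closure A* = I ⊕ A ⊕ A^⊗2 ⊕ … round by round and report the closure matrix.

D(0):
  [0, ∞, ∞, ∞, 0]
  [∞, 0, ∞, ∞, -6]
  [-9, ∞, 0, ∞, -8]
  [2, 6, 3, 0, -1]
  [13, 10, ∞, ∞, 0]
D(1):
  [0, ∞, ∞, ∞, 0]
  [∞, 0, ∞, ∞, -6]
  [-9, ∞, 0, ∞, -9]
  [2, 6, 3, 0, -1]
  [13, 10, ∞, ∞, 0]
D(2):
  [0, ∞, ∞, ∞, 0]
  [∞, 0, ∞, ∞, -6]
  [-9, ∞, 0, ∞, -9]
  [2, 6, 3, 0, -1]
  [13, 10, ∞, ∞, 0]
D(3):
  [0, ∞, ∞, ∞, 0]
  [∞, 0, ∞, ∞, -6]
  [-9, ∞, 0, ∞, -9]
  [-6, 6, 3, 0, -6]
  [13, 10, ∞, ∞, 0]
D(4):
  [0, ∞, ∞, ∞, 0]
  [∞, 0, ∞, ∞, -6]
  [-9, ∞, 0, ∞, -9]
  [-6, 6, 3, 0, -6]
  [13, 10, ∞, ∞, 0]
D(5):
  [0, 10, ∞, ∞, 0]
  [7, 0, ∞, ∞, -6]
  [-9, 1, 0, ∞, -9]
  [-6, 4, 3, 0, -6]
  [13, 10, ∞, ∞, 0]
Answer: A* = [[0, 10, ∞, ∞, 0], [7, 0, ∞, ∞, -6], [-9, 1, 0, ∞, -9], [-6, 4, 3, 0, -6], [13, 10, ∞, ∞, 0]]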